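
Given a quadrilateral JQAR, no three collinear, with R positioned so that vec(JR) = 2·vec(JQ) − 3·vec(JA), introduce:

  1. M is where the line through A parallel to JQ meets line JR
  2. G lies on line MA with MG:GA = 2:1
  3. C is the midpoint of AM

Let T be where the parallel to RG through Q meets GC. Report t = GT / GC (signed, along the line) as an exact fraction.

Choose coordinates J = (0, 0), Q = (1, 0), A = (0, 1), R = (2, -3).
1. M is where the line through A parallel to JQ meets line JR ⇒ M = (-2/3, 1)
2. G lies on line MA with MG:GA = 2:1 ⇒ G = (-2/9, 1)
3. C is the midpoint of AM ⇒ C = (-1/3, 1)
through Q parallel to RG: direction (-20/9, 4); meets GC at T = (4/9, 1)
T = G + t·(C−G) with t = -6

t = -6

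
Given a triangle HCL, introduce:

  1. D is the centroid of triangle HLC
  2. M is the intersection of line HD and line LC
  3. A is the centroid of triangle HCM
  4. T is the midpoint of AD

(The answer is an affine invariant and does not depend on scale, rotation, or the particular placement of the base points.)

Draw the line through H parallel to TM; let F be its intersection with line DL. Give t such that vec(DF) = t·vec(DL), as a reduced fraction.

Set H = (0, 0), C = (1, 0), L = (0, 1); any affine frame gives the same invariant.
1. D is the centroid of triangle HLC ⇒ D = (1/3, 1/3)
2. M is the intersection of line HD and line LC ⇒ M = (1/2, 1/2)
3. A is the centroid of triangle HCM ⇒ A = (1/2, 1/6)
4. T is the midpoint of AD ⇒ T = (5/12, 1/4)
through H parallel to TM: direction (1/12, 1/4); meets DL at F = (1/5, 3/5)
F = D + t·(L−D) with t = 2/5

t = 2/5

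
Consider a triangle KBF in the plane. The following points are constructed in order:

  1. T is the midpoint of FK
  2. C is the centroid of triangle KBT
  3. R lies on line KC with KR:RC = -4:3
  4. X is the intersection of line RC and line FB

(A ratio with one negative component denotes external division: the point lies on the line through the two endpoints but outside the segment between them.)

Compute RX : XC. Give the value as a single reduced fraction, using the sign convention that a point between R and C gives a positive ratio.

Assign K = (0, 0), B = (1, 0), F = (0, 1) — the answer is frame-independent, so this choice is without loss of generality.
1. T is the midpoint of FK ⇒ T = (0, 1/2)
2. C is the centroid of triangle KBT ⇒ C = (1/3, 1/6)
3. R lies on line KC with KR:RC = -4:3 ⇒ R = (4/3, 2/3)
4. X is the intersection of line RC and line FB ⇒ X = (2/3, 1/3)
X = R + t·(C−R) with t = 2/3, so RX:XC = t:(1−t) = 2/3:1/3

RX:XC = 2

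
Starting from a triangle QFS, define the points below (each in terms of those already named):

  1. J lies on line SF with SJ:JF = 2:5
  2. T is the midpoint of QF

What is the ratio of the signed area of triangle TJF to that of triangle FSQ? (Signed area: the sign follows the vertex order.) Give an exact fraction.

[TJF]:[FSQ] = -5/14

Choose coordinates Q = (0, 0), F = (1, 0), S = (0, 1).
1. J lies on line SF with SJ:JF = 2:5 ⇒ J = (2/7, 5/7)
2. T is the midpoint of QF ⇒ T = (1/2, 0)
2·[TJF] = -5/14, 2·[FSQ] = 1
[TJF]:[FSQ] = -5/14:1 = -5/14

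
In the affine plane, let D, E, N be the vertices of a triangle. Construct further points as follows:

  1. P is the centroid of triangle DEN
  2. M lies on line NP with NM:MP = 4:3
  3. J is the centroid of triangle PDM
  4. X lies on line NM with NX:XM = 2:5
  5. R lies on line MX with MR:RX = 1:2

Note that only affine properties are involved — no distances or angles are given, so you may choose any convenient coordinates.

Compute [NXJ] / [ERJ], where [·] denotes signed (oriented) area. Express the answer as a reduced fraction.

Work in coordinates with D = (0, 0), E = (1, 0), N = (0, 1).
1. P is the centroid of triangle DEN ⇒ P = (1/3, 1/3)
2. M lies on line NP with NM:MP = 4:3 ⇒ M = (4/21, 13/21)
3. J is the centroid of triangle PDM ⇒ J = (11/63, 20/63)
4. X lies on line NM with NX:XM = 2:5 ⇒ X = (8/147, 131/147)
5. R lies on line MX with MR:RX = 1:2 ⇒ R = (64/441, 313/441)
2·[NXJ] = -8/441, 2·[ERJ] = 416/1323
[NXJ]:[ERJ] = -8/441:416/1323 = -3/52

[NXJ]:[ERJ] = -3/52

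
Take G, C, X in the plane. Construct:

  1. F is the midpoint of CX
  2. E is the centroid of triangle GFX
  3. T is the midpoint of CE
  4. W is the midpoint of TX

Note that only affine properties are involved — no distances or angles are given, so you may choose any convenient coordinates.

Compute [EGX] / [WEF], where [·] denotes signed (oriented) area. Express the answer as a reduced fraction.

[EGX]:[WEF] = -4

Work in coordinates with G = (0, 0), C = (1, 0), X = (0, 1).
1. F is the midpoint of CX ⇒ F = (1/2, 1/2)
2. E is the centroid of triangle GFX ⇒ E = (1/6, 1/2)
3. T is the midpoint of CE ⇒ T = (7/12, 1/4)
4. W is the midpoint of TX ⇒ W = (7/24, 5/8)
2·[EGX] = -1/6, 2·[WEF] = 1/24
[EGX]:[WEF] = -1/6:1/24 = -4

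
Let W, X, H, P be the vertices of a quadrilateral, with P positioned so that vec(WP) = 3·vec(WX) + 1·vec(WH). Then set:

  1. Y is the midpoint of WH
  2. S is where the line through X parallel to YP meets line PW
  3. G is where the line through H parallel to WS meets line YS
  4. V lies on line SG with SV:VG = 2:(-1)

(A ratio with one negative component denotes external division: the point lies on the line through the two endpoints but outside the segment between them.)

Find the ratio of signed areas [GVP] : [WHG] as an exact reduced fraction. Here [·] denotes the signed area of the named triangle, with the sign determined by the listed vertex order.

Set W = (0, 0), X = (1, 0), H = (0, 1), P = (3, 1); any affine frame gives the same invariant.
1. Y is the midpoint of WH ⇒ Y = (0, 1/2)
2. S is where the line through X parallel to YP meets line PW ⇒ S = (-1, -1/3)
3. G is where the line through H parallel to WS meets line YS ⇒ G = (1, 4/3)
4. V lies on line SG with SV:VG = 2:(-1) ⇒ V = (3, 3)
2·[GVP] = -4, 2·[WHG] = -1
[GVP]:[WHG] = -4:-1 = 4

[GVP]:[WHG] = 4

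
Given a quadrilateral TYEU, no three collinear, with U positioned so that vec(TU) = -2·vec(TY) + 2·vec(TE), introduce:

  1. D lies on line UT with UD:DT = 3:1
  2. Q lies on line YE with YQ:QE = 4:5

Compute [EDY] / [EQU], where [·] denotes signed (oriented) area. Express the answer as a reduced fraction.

[EDY]:[EQU] = -9/5

Assign T = (0, 0), Y = (1, 0), E = (0, 1), U = (-2, 2) — the answer is frame-independent, so this choice is without loss of generality.
1. D lies on line UT with UD:DT = 3:1 ⇒ D = (-1/2, 1/2)
2. Q lies on line YE with YQ:QE = 4:5 ⇒ Q = (5/9, 4/9)
2·[EDY] = 1, 2·[EQU] = -5/9
[EDY]:[EQU] = 1:-5/9 = -9/5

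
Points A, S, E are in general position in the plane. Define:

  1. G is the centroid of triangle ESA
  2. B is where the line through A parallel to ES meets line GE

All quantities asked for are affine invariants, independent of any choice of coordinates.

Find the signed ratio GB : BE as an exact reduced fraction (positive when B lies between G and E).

Work in coordinates with A = (0, 0), S = (1, 0), E = (0, 1).
1. G is the centroid of triangle ESA ⇒ G = (1/3, 1/3)
2. B is where the line through A parallel to ES meets line GE ⇒ B = (1, -1)
B = G + t·(E−G) with t = -2, so GB:BE = t:(1−t) = -2:3

GB:BE = -2/3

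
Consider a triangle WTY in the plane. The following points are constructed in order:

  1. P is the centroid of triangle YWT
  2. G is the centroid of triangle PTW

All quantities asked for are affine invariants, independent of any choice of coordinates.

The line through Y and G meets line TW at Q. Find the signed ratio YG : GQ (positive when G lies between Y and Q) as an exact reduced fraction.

YG:GQ = 8

Choose coordinates W = (0, 0), T = (1, 0), Y = (0, 1).
1. P is the centroid of triangle YWT ⇒ P = (1/3, 1/3)
2. G is the centroid of triangle PTW ⇒ G = (4/9, 1/9)
line YG meets TW at Q = (1/2, 0)
G = Y + t·(Q−Y) with t = 8/9, so YG:GQ = 8/9:1/9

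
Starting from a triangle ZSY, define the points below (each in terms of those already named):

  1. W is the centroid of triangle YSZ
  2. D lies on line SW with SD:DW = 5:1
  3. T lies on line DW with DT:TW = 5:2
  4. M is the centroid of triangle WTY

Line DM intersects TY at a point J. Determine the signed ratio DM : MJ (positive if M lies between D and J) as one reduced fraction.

DM:MJ = -17/2

Work in coordinates with Z = (0, 0), S = (1, 0), Y = (0, 1).
1. W is the centroid of triangle YSZ ⇒ W = (1/3, 1/3)
2. D lies on line SW with SD:DW = 5:1 ⇒ D = (4/9, 5/18)
3. T lies on line DW with DT:TW = 5:2 ⇒ T = (23/63, 20/63)
4. M is the centroid of triangle WTY ⇒ M = (44/189, 104/189)
line DM meets TY at J = (92/357, 185/357)
M = D + t·(J−D) with t = 17/15, so DM:MJ = 17/15:-2/15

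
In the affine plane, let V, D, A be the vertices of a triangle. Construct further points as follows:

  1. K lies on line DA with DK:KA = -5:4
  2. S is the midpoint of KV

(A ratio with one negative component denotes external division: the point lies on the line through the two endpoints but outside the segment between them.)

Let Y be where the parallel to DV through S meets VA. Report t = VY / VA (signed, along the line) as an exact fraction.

t = 5/2

Set V = (0, 0), D = (1, 0), A = (0, 1); any affine frame gives the same invariant.
1. K lies on line DA with DK:KA = -5:4 ⇒ K = (-4, 5)
2. S is the midpoint of KV ⇒ S = (-2, 5/2)
through S parallel to DV: direction (-1, 0); meets VA at Y = (0, 5/2)
Y = V + t·(A−V) with t = 5/2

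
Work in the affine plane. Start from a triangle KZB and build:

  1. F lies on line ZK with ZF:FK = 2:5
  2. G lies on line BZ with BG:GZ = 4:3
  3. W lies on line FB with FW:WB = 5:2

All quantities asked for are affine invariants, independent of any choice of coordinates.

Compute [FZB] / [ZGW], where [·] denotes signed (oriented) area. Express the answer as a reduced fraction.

[FZB]:[ZGW] = 49/6

Set K = (0, 0), Z = (1, 0), B = (0, 1); any affine frame gives the same invariant.
1. F lies on line ZK with ZF:FK = 2:5 ⇒ F = (5/7, 0)
2. G lies on line BZ with BG:GZ = 4:3 ⇒ G = (4/7, 3/7)
3. W lies on line FB with FW:WB = 5:2 ⇒ W = (10/49, 5/7)
2·[FZB] = 2/7, 2·[ZGW] = 12/343
[FZB]:[ZGW] = 2/7:12/343 = 49/6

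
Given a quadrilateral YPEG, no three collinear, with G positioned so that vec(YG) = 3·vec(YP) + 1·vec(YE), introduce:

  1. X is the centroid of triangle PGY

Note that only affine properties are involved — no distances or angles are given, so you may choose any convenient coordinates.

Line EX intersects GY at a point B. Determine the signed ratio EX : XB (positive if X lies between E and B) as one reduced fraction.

EX:XB = -10

Choose coordinates Y = (0, 0), P = (1, 0), E = (0, 1), G = (3, 1).
1. X is the centroid of triangle PGY ⇒ X = (4/3, 1/3)
line EX meets GY at B = (6/5, 2/5)
X = E + t·(B−E) with t = 10/9, so EX:XB = 10/9:-1/9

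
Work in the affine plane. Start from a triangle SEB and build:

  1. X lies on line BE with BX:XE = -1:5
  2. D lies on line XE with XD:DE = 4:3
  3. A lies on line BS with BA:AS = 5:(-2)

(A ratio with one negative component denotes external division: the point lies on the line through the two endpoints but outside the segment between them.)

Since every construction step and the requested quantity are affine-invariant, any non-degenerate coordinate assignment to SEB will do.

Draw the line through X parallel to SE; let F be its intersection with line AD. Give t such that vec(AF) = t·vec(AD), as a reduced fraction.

t = 161/101

Assign S = (0, 0), E = (1, 0), B = (0, 1) — the answer is frame-independent, so this choice is without loss of generality.
1. X lies on line BE with BX:XE = -1:5 ⇒ X = (-1/4, 5/4)
2. D lies on line XE with XD:DE = 4:3 ⇒ D = (13/28, 15/28)
3. A lies on line BS with BA:AS = 5:(-2) ⇒ A = (0, -2/3)
through X parallel to SE: direction (1, 0); meets AD at F = (299/404, 5/4)
F = A + t·(D−A) with t = 161/101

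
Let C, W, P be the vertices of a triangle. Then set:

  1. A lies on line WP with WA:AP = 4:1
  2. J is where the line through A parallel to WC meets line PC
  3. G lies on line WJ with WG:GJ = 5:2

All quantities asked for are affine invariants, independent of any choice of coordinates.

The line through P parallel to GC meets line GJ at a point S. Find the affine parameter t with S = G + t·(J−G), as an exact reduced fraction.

Assign C = (0, 0), W = (1, 0), P = (0, 1) — the answer is frame-independent, so this choice is without loss of generality.
1. A lies on line WP with WA:AP = 4:1 ⇒ A = (1/5, 4/5)
2. J is where the line through A parallel to WC meets line PC ⇒ J = (0, 4/5)
3. G lies on line WJ with WG:GJ = 5:2 ⇒ G = (2/7, 4/7)
through P parallel to GC: direction (-2/7, -4/7); meets GJ at S = (-1/14, 6/7)
S = G + t·(J−G) with t = 5/4

t = 5/4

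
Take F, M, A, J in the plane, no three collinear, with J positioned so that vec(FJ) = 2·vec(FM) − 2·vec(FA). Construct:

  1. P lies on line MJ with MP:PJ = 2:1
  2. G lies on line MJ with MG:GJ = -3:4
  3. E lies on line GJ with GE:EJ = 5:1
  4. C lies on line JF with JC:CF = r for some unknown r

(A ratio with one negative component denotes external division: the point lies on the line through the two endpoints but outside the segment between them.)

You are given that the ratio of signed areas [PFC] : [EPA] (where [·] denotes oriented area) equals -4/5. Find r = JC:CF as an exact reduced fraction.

r = 3/2

Assign F = (0, 0), M = (1, 0), A = (0, 1), J = (2, -2) — the answer is frame-independent, so this choice is without loss of generality.
1. P lies on line MJ with MP:PJ = 2:1 ⇒ P = (5/3, -4/3)
2. G lies on line MJ with MG:GJ = -3:4 ⇒ G = (-2, 6)
3. E lies on line GJ with GE:EJ = 5:1 ⇒ E = (4/3, -2/3)
4. With JC:CF = r, write λ = r/(r+1) so C = J + λ·(F−J); C is affine-linear in λ
Every point depending on C is an affine combination of C and λ-independent points, so each such coordinate is linear in λ; the λ² term in each signed area is a multiple of (F−J)×(F−J) = 0, so 2·[PFC] and 2·[EPA] are each linear in λ. Evaluating at λ=0 and λ=1:
  2·[PFC] = -2/3·λ + 2/3,   2·[EPA] = -1/3
So [PFC]:[EPA] = (-2/3·λ + 2/3) / (-1/3). Setting this equal to -4/5:
  -2/3·λ + 2/3 = -4/5·(-1/3)  ⇒  λ = 3/5
Then r = λ/(1−λ) = (3/5)/(2/5) = 3/2. Check: with r = 3/2, C = (4/5, -4/5) and [PFC]:[EPA] = -4/5 as required.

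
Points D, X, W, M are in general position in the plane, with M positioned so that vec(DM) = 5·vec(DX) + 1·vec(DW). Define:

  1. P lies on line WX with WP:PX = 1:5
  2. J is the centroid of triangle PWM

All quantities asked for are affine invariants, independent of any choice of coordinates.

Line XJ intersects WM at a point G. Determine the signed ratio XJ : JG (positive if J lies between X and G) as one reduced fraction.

Set D = (0, 0), X = (1, 0), W = (0, 1), M = (5, 1); any affine frame gives the same invariant.
1. P lies on line WX with WP:PX = 1:5 ⇒ P = (1/6, 5/6)
2. J is the centroid of triangle PWM ⇒ J = (31/18, 17/18)
line XJ meets WM at G = (30/17, 1)
J = X + t·(G−X) with t = 17/18, so XJ:JG = 17/18:1/18

XJ:JG = 17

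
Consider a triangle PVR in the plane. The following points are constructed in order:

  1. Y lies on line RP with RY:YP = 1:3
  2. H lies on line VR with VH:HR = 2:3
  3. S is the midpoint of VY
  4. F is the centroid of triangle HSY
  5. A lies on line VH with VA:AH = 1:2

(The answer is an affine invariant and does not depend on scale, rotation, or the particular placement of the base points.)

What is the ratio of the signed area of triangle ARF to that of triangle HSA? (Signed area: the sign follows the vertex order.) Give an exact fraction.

Choose coordinates P = (0, 0), V = (1, 0), R = (0, 1).
1. Y lies on line RP with RY:YP = 1:3 ⇒ Y = (0, 3/4)
2. H lies on line VR with VH:HR = 2:3 ⇒ H = (3/5, 2/5)
3. S is the midpoint of VY ⇒ S = (1/2, 3/8)
4. F is the centroid of triangle HSY ⇒ F = (11/30, 61/120)
5. A lies on line VH with VA:AH = 1:2 ⇒ A = (13/15, 2/15)
2·[ARF] = 13/120, 2·[HSA] = 1/30
[ARF]:[HSA] = 13/120:1/30 = 13/4

[ARF]:[HSA] = 13/4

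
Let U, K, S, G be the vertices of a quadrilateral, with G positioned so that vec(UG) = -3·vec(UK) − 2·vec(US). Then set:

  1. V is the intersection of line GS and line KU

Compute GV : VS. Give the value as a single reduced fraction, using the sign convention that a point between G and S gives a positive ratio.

Choose coordinates U = (0, 0), K = (1, 0), S = (0, 1), G = (-3, -2).
1. V is the intersection of line GS and line KU ⇒ V = (-1, 0)
V = G + t·(S−G) with t = 2/3, so GV:VS = t:(1−t) = 2/3:1/3

GV:VS = 2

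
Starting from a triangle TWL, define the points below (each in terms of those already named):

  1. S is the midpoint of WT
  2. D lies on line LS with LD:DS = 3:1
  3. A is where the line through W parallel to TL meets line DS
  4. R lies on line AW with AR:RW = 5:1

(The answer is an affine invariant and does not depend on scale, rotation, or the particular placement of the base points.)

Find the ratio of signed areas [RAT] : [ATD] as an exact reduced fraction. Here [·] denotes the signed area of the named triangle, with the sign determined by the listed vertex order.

Assign T = (0, 0), W = (1, 0), L = (0, 1) — the answer is frame-independent, so this choice is without loss of generality.
1. S is the midpoint of WT ⇒ S = (1/2, 0)
2. D lies on line LS with LD:DS = 3:1 ⇒ D = (3/8, 1/4)
3. A is where the line through W parallel to TL meets line DS ⇒ A = (1, -1)
4. R lies on line AW with AR:RW = 5:1 ⇒ R = (1, -1/6)
2·[RAT] = -5/6, 2·[ATD] = -5/8
[RAT]:[ATD] = -5/6:-5/8 = 4/3

[RAT]:[ATD] = 4/3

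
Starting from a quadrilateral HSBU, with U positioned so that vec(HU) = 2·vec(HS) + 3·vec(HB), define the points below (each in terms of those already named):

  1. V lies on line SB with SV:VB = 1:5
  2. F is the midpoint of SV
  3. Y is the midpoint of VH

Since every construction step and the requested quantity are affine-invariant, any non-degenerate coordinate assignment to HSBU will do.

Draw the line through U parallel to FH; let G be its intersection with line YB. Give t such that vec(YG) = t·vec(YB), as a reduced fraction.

t = 61/21

Work in coordinates with H = (0, 0), S = (1, 0), B = (0, 1), U = (2, 3).
1. V lies on line SB with SV:VB = 1:5 ⇒ V = (5/6, 1/6)
2. F is the midpoint of SV ⇒ F = (11/12, 1/12)
3. Y is the midpoint of VH ⇒ Y = (5/12, 1/12)
through U parallel to FH: direction (-11/12, -1/12); meets YB at G = (-50/63, 173/63)
G = Y + t·(B−Y) with t = 61/21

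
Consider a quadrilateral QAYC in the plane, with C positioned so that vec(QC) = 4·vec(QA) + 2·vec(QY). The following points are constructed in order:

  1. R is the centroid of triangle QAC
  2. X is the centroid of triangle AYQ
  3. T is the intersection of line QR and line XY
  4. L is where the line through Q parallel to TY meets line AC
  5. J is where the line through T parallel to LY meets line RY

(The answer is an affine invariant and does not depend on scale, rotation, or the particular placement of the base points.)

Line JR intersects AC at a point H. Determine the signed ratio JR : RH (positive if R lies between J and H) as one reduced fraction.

JR:RH = 156/29

Set Q = (0, 0), A = (1, 0), Y = (0, 1), C = (4, 2); any affine frame gives the same invariant.
1. R is the centroid of triangle QAC ⇒ R = (5/3, 2/3)
2. X is the centroid of triangle AYQ ⇒ X = (1/3, 1/3)
3. T is the intersection of line QR and line XY ⇒ T = (5/12, 1/6)
4. L is where the line through Q parallel to TY meets line AC ⇒ L = (1/4, -1/2)
5. J is where the line through T parallel to LY meets line RY ⇒ J = (25/87, 82/87)
line JR meets AC at H = (25/13, 8/13)
R = J + t·(H−J) with t = 156/185, so JR:RH = 156/185:29/185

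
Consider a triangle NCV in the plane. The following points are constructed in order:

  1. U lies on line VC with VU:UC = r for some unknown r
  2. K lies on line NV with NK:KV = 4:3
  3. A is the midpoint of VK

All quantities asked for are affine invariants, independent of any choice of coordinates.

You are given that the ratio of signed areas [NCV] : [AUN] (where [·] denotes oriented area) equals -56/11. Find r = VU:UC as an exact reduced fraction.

Assign N = (0, 0), C = (1, 0), V = (0, 1) — the answer is frame-independent, so this choice is without loss of generality.
1. With VU:UC = r, write λ = r/(r+1) so U = V + λ·(C−V); U is affine-linear in λ
2. K lies on line NV with NK:KV = 4:3 ⇒ K = (0, 4/7)
3. A is the midpoint of VK ⇒ A = (0, 11/14)
Every point depending on U is an affine combination of U and λ-independent points, so each such coordinate is linear in λ; the λ² term in each signed area is a multiple of (C−V)×(C−V) = 0, so 2·[NCV] and 2·[AUN] are each linear in λ. Evaluating at λ=0 and λ=1:
  2·[NCV] = 1,   2·[AUN] = -11/14·λ
So [NCV]:[AUN] = (1) / (-11/14·λ). Setting this equal to -56/11:
  1 = -56/11·(-11/14·λ)  ⇒  λ = 1/4
Then r = λ/(1−λ) = (1/4)/(3/4) = 1/3. Check: with r = 1/3, U = (1/4, 3/4) and [NCV]:[AUN] = -56/11 as required.

r = 1/3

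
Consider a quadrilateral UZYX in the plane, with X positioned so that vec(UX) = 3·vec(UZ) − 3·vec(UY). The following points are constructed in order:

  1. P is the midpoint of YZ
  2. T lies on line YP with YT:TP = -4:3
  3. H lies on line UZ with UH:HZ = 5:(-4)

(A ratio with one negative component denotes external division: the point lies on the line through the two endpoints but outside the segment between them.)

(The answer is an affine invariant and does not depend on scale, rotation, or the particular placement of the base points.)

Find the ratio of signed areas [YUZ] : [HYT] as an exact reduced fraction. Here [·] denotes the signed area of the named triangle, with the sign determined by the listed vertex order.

[YUZ]:[HYT] = 1/8

Choose coordinates U = (0, 0), Z = (1, 0), Y = (0, 1), X = (3, -3).
1. P is the midpoint of YZ ⇒ P = (1/2, 1/2)
2. T lies on line YP with YT:TP = -4:3 ⇒ T = (2, -1)
3. H lies on line UZ with UH:HZ = 5:(-4) ⇒ H = (5, 0)
2·[YUZ] = 1, 2·[HYT] = 8
[YUZ]:[HYT] = 1:8 = 1/8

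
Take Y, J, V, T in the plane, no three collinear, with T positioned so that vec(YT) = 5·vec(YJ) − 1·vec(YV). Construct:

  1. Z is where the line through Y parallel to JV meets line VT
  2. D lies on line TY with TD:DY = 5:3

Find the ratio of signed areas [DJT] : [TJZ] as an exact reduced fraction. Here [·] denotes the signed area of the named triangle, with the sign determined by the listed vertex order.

[DJT]:[TJZ] = 5/32

Set Y = (0, 0), J = (1, 0), V = (0, 1), T = (5, -1); any affine frame gives the same invariant.
1. Z is where the line through Y parallel to JV meets line VT ⇒ Z = (-5/3, 5/3)
2. D lies on line TY with TD:DY = 5:3 ⇒ D = (15/8, -3/8)
2·[DJT] = -5/8, 2·[TJZ] = -4
[DJT]:[TJZ] = -5/8:-4 = 5/32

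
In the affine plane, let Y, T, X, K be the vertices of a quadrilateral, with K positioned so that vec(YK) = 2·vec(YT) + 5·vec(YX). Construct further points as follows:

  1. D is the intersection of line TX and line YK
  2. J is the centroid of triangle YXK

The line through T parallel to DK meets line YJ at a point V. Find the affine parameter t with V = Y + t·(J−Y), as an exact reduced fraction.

Set Y = (0, 0), T = (1, 0), X = (0, 1), K = (2, 5); any affine frame gives the same invariant.
1. D is the intersection of line TX and line YK ⇒ D = (2/7, 5/7)
2. J is the centroid of triangle YXK ⇒ J = (2/3, 2)
through T parallel to DK: direction (12/7, 30/7); meets YJ at V = (-5, -15)
V = Y + t·(J−Y) with t = -15/2

t = -15/2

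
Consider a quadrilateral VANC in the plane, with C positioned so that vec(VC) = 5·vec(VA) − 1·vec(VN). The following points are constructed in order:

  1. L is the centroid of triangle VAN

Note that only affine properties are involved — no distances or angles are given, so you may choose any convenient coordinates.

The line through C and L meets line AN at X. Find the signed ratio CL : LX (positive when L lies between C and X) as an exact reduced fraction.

Work in coordinates with V = (0, 0), A = (1, 0), N = (0, 1), C = (5, -1).
1. L is the centroid of triangle VAN ⇒ L = (1/3, 1/3)
line CL meets AN at X = (4/5, 1/5)
L = C + t·(X−C) with t = 10/9, so CL:LX = 10/9:-1/9

CL:LX = -10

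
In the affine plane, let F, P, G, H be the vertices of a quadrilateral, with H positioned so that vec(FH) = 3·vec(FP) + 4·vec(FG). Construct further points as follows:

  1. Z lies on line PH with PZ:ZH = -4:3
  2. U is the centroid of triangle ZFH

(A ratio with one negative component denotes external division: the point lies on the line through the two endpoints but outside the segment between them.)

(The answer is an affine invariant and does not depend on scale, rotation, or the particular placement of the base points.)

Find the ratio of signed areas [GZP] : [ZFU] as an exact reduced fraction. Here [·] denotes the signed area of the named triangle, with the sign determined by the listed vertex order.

[GZP]:[ZFU] = -6

Assign F = (0, 0), P = (1, 0), G = (0, 1), H = (3, 4) — the answer is frame-independent, so this choice is without loss of generality.
1. Z lies on line PH with PZ:ZH = -4:3 ⇒ Z = (9, 16)
2. U is the centroid of triangle ZFH ⇒ U = (4, 20/3)
2·[GZP] = -24, 2·[ZFU] = 4
[GZP]:[ZFU] = -24:4 = -6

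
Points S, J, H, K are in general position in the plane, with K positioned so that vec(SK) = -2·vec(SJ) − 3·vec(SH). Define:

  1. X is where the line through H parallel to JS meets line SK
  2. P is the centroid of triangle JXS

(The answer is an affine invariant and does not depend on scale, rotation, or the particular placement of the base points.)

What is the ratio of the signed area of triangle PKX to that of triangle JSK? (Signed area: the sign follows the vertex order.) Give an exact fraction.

[PKX]:[JSK] = -4/9

Choose coordinates S = (0, 0), J = (1, 0), H = (0, 1), K = (-2, -3).
1. X is where the line through H parallel to JS meets line SK ⇒ X = (2/3, 1)
2. P is the centroid of triangle JXS ⇒ P = (5/9, 1/3)
2·[PKX] = -4/3, 2·[JSK] = 3
[PKX]:[JSK] = -4/3:3 = -4/9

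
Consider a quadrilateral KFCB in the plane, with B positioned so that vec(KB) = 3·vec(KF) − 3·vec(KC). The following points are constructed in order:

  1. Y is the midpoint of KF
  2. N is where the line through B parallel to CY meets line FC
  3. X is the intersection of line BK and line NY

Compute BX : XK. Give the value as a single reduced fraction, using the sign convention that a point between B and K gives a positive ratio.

Work in coordinates with K = (0, 0), F = (1, 0), C = (0, 1), B = (3, -3).
1. Y is the midpoint of KF ⇒ Y = (1/2, 0)
2. N is where the line through B parallel to CY meets line FC ⇒ N = (2, -1)
3. X is the intersection of line BK and line NY ⇒ X = (-1, 1)
X = B + t·(K−B) with t = 4/3, so BX:XK = t:(1−t) = 4/3:-1/3

BX:XK = -4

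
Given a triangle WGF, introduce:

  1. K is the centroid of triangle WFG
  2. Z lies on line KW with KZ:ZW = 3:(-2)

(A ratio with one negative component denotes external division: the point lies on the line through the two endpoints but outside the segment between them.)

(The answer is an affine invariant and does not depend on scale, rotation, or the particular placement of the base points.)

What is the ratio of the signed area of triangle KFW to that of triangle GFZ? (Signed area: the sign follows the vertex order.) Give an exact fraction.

Work in coordinates with W = (0, 0), G = (1, 0), F = (0, 1).
1. K is the centroid of triangle WFG ⇒ K = (1/3, 1/3)
2. Z lies on line KW with KZ:ZW = 3:(-2) ⇒ Z = (-2/3, -2/3)
2·[KFW] = 1/3, 2·[GFZ] = 7/3
[KFW]:[GFZ] = 1/3:7/3 = 1/7

[KFW]:[GFZ] = 1/7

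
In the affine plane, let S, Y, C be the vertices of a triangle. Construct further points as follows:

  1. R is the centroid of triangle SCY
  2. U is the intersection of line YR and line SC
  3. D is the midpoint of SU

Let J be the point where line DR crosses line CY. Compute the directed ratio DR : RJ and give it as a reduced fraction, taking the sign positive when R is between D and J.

DR:RJ = 5/4

Assign S = (0, 0), Y = (1, 0), C = (0, 1) — the answer is frame-independent, so this choice is without loss of generality.
1. R is the centroid of triangle SCY ⇒ R = (1/3, 1/3)
2. U is the intersection of line YR and line SC ⇒ U = (0, 1/2)
3. D is the midpoint of SU ⇒ D = (0, 1/4)
line DR meets CY at J = (3/5, 2/5)
R = D + t·(J−D) with t = 5/9, so DR:RJ = 5/9:4/9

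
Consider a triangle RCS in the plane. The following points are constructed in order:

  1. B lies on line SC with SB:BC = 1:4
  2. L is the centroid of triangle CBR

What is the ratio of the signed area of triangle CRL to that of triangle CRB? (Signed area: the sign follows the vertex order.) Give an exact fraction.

Set R = (0, 0), C = (1, 0), S = (0, 1); any affine frame gives the same invariant.
1. B lies on line SC with SB:BC = 1:4 ⇒ B = (1/5, 4/5)
2. L is the centroid of triangle CBR ⇒ L = (2/5, 4/15)
2·[CRL] = -4/15, 2·[CRB] = -4/5
[CRL]:[CRB] = -4/15:-4/5 = 1/3

[CRL]:[CRB] = 1/3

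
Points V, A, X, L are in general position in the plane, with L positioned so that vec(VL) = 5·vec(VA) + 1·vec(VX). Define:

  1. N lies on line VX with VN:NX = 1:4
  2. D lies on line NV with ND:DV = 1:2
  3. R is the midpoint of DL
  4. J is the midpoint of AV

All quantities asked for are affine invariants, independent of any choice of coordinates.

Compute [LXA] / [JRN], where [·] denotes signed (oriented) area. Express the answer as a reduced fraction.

Choose coordinates V = (0, 0), A = (1, 0), X = (0, 1), L = (5, 1).
1. N lies on line VX with VN:NX = 1:4 ⇒ N = (0, 1/5)
2. D lies on line NV with ND:DV = 1:2 ⇒ D = (0, 2/15)
3. R is the midpoint of DL ⇒ R = (5/2, 17/30)
4. J is the midpoint of AV ⇒ J = (1/2, 0)
2·[LXA] = 5, 2·[JRN] = 41/60
[LXA]:[JRN] = 5:41/60 = 300/41

[LXA]:[JRN] = 300/41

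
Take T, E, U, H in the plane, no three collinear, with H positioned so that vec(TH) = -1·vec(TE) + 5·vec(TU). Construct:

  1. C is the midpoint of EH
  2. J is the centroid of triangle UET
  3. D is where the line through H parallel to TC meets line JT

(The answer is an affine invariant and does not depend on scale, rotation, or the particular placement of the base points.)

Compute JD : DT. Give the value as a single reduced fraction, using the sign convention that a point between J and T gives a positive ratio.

JD:DT = -4/3

Assign T = (0, 0), E = (1, 0), U = (0, 1), H = (-1, 5) — the answer is frame-independent, so this choice is without loss of generality.
1. C is the midpoint of EH ⇒ C = (0, 5/2)
2. J is the centroid of triangle UET ⇒ J = (1/3, 1/3)
3. D is where the line through H parallel to TC meets line JT ⇒ D = (-1, -1)
D = J + t·(T−J) with t = 4, so JD:DT = t:(1−t) = 4:-3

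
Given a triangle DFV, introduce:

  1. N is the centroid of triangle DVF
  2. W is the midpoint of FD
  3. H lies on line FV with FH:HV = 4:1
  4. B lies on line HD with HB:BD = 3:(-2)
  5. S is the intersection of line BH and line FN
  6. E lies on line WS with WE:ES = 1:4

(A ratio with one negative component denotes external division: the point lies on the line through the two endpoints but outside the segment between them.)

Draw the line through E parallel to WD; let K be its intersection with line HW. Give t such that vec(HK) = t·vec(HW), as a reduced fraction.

Set D = (0, 0), F = (1, 0), V = (0, 1); any affine frame gives the same invariant.
1. N is the centroid of triangle DVF ⇒ N = (1/3, 1/3)
2. W is the midpoint of FD ⇒ W = (1/2, 0)
3. H lies on line FV with FH:HV = 4:1 ⇒ H = (1/5, 4/5)
4. B lies on line HD with HB:BD = 3:(-2) ⇒ B = (-2/5, -8/5)
5. S is the intersection of line BH and line FN ⇒ S = (1/9, 4/9)
6. E lies on line WS with WE:ES = 1:4 ⇒ E = (19/45, 4/45)
through E parallel to WD: direction (-1/2, 0); meets HW at K = (7/15, 4/45)
K = H + t·(W−H) with t = 8/9

t = 8/9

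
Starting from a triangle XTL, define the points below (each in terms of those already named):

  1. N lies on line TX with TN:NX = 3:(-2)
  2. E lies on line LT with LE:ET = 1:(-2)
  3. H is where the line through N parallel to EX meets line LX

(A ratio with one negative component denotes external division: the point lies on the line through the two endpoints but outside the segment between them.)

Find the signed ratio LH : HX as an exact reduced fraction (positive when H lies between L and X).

LH:HX = -5/4

Choose coordinates X = (0, 0), T = (1, 0), L = (0, 1).
1. N lies on line TX with TN:NX = 3:(-2) ⇒ N = (-2, 0)
2. E lies on line LT with LE:ET = 1:(-2) ⇒ E = (-1, 2)
3. H is where the line through N parallel to EX meets line LX ⇒ H = (0, -4)
H = L + t·(X−L) with t = 5, so LH:HX = t:(1−t) = 5:-4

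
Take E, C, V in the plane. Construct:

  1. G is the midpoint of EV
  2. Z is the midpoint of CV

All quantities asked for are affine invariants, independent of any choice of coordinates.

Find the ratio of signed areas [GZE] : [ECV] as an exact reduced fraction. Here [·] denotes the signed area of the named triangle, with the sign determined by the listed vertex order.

[GZE]:[ECV] = -1/4

Work in coordinates with E = (0, 0), C = (1, 0), V = (0, 1).
1. G is the midpoint of EV ⇒ G = (0, 1/2)
2. Z is the midpoint of CV ⇒ Z = (1/2, 1/2)
2·[GZE] = -1/4, 2·[ECV] = 1
[GZE]:[ECV] = -1/4:1 = -1/4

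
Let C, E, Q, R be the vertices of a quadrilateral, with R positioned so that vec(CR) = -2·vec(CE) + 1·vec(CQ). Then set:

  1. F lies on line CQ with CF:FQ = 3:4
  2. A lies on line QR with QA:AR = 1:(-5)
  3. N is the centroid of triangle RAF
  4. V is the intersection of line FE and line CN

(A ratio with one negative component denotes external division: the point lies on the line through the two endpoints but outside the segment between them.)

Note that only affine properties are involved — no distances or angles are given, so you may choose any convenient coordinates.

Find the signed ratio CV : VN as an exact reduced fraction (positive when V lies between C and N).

Set C = (0, 0), E = (1, 0), Q = (0, 1), R = (-2, 1); any affine frame gives the same invariant.
1. F lies on line CQ with CF:FQ = 3:4 ⇒ F = (0, 3/7)
2. A lies on line QR with QA:AR = 1:(-5) ⇒ A = (1/2, 1)
3. N is the centroid of triangle RAF ⇒ N = (-1/2, 17/21)
4. V is the intersection of line FE and line CN ⇒ V = (-9/25, 102/175)
V = C + t·(N−C) with t = 18/25, so CV:VN = t:(1−t) = 18/25:7/25

CV:VN = 18/7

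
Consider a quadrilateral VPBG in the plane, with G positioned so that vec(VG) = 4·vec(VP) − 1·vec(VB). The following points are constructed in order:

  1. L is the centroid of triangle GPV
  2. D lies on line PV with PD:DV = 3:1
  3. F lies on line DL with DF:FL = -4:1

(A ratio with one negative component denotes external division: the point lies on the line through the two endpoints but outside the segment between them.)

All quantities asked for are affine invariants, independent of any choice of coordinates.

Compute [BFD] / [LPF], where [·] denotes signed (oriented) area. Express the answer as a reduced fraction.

Set V = (0, 0), P = (1, 0), B = (0, 1), G = (4, -1); any affine frame gives the same invariant.
1. L is the centroid of triangle GPV ⇒ L = (5/3, -1/3)
2. D lies on line PV with PD:DV = 3:1 ⇒ D = (1/4, 0)
3. F lies on line DL with DF:FL = -4:1 ⇒ F = (77/36, -4/9)
2·[BFD] = -16/9, 2·[LPF] = -1/12
[BFD]:[LPF] = -16/9:-1/12 = 64/3

[BFD]:[LPF] = 64/3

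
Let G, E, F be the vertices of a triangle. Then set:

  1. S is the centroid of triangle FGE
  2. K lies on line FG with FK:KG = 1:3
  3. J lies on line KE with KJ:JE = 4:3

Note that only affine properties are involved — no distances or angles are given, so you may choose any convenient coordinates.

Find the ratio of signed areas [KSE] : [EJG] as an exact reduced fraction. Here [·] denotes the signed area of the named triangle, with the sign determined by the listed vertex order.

Choose coordinates G = (0, 0), E = (1, 0), F = (0, 1).
1. S is the centroid of triangle FGE ⇒ S = (1/3, 1/3)
2. K lies on line FG with FK:KG = 1:3 ⇒ K = (0, 3/4)
3. J lies on line KE with KJ:JE = 4:3 ⇒ J = (4/7, 9/28)
2·[KSE] = 1/6, 2·[EJG] = 9/28
[KSE]:[EJG] = 1/6:9/28 = 14/27

[KSE]:[EJG] = 14/27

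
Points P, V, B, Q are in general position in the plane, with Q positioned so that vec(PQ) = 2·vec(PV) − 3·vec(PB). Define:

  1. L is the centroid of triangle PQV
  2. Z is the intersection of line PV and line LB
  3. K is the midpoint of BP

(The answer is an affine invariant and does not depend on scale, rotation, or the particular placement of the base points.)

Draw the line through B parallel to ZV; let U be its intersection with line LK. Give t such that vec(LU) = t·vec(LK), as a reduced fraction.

t = 4/3

Assign P = (0, 0), V = (1, 0), B = (0, 1), Q = (2, -3) — the answer is frame-independent, so this choice is without loss of generality.
1. L is the centroid of triangle PQV ⇒ L = (1, -1)
2. Z is the intersection of line PV and line LB ⇒ Z = (1/2, 0)
3. K is the midpoint of BP ⇒ K = (0, 1/2)
through B parallel to ZV: direction (1/2, 0); meets LK at U = (-1/3, 1)
U = L + t·(K−L) with t = 4/3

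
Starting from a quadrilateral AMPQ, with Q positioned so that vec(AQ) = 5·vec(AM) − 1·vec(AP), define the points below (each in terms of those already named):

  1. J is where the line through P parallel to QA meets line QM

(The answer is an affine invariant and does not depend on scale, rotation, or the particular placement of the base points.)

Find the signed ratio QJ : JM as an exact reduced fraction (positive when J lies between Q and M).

QJ:JM = -5/4

Work in coordinates with A = (0, 0), M = (1, 0), P = (0, 1), Q = (5, -1).
1. J is where the line through P parallel to QA meets line QM ⇒ J = (-15, 4)
J = Q + t·(M−Q) with t = 5, so QJ:JM = t:(1−t) = 5:-4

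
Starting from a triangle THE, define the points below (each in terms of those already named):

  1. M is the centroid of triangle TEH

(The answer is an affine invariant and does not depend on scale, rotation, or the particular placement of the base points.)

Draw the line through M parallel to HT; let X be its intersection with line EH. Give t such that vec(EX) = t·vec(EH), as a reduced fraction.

t = 2/3

Work in coordinates with T = (0, 0), H = (1, 0), E = (0, 1).
1. M is the centroid of triangle TEH ⇒ M = (1/3, 1/3)
through M parallel to HT: direction (-1, 0); meets EH at X = (2/3, 1/3)
X = E + t·(H−E) with t = 2/3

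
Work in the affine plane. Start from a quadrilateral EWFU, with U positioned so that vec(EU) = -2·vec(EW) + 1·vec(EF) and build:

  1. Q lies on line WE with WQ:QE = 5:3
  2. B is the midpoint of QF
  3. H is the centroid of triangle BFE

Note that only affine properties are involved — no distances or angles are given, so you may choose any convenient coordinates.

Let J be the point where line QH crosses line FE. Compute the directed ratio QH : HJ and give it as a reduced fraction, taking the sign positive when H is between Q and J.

Set E = (0, 0), W = (1, 0), F = (0, 1), U = (-2, 1); any affine frame gives the same invariant.
1. Q lies on line WE with WQ:QE = 5:3 ⇒ Q = (3/8, 0)
2. B is the midpoint of QF ⇒ B = (3/16, 1/2)
3. H is the centroid of triangle BFE ⇒ H = (1/16, 1/2)
line QH meets FE at J = (0, 3/5)
H = Q + t·(J−Q) with t = 5/6, so QH:HJ = 5/6:1/6

QH:HJ = 5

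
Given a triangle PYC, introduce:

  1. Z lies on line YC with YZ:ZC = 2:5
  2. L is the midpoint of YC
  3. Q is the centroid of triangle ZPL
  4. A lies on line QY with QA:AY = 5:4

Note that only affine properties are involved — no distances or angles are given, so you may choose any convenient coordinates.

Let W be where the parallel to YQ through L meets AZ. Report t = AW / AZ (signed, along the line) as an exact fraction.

Assign P = (0, 0), Y = (1, 0), C = (0, 1) — the answer is frame-independent, so this choice is without loss of generality.
1. Z lies on line YC with YZ:ZC = 2:5 ⇒ Z = (5/7, 2/7)
2. L is the midpoint of YC ⇒ L = (1/2, 1/2)
3. Q is the centroid of triangle ZPL ⇒ Q = (17/42, 11/42)
4. A lies on line QY with QA:AY = 5:4 ⇒ A = (139/189, 22/189)
through L parallel to YQ: direction (-25/42, 11/42); meets AZ at W = (44/63, 26/63)
W = A + t·(Z−A) with t = 7/4

t = 7/4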